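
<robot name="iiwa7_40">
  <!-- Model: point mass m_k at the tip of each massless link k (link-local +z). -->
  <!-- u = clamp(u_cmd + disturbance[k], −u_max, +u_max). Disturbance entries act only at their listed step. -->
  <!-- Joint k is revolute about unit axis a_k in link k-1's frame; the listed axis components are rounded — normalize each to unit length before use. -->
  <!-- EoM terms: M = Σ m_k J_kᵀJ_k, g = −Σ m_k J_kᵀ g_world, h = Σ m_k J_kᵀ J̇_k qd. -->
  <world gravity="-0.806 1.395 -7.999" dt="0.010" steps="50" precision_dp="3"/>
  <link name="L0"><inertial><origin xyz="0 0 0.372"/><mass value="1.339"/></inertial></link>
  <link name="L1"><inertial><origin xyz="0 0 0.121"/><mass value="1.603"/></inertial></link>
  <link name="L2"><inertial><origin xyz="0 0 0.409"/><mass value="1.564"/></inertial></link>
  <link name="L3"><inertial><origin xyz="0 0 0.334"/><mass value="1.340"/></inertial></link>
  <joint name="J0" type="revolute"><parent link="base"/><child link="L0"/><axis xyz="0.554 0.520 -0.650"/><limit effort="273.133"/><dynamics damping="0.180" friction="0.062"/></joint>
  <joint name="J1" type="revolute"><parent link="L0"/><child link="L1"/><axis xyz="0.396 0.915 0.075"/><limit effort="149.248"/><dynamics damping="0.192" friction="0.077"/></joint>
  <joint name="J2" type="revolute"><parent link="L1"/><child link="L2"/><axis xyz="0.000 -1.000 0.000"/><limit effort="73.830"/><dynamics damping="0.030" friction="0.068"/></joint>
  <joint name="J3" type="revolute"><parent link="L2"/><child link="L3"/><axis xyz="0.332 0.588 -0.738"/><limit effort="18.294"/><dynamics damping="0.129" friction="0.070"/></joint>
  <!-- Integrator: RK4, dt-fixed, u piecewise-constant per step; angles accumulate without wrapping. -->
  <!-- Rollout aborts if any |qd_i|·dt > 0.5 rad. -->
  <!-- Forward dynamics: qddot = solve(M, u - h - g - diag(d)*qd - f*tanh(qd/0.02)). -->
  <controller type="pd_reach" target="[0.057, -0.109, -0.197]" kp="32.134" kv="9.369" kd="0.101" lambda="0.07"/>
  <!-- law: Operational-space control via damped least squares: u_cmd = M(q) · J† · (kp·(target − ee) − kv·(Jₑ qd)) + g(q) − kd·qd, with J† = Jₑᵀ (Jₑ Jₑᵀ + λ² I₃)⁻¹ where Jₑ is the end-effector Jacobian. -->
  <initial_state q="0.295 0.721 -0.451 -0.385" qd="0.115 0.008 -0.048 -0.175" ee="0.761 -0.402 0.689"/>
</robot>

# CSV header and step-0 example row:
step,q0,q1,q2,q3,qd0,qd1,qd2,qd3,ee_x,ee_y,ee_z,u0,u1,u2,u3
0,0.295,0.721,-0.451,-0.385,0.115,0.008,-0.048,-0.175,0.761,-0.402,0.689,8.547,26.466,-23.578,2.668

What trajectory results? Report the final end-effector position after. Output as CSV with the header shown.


step,q0,q1,q2,q3,qd0,qd1,qd2,qd3,ee_x,ee_y,ee_z,u0,u1,u2,u3
1,0.295,0.726,-0.450,-0.393,-0.109,0.989,0.272,-1.436,0.762,-0.402,0.688,7.431,24.188,-21.613,2.324
2,0.293,0.740,-0.446,-0.413,-0.289,1.784,0.452,-2.609,0.762,-0.403,0.685,6.246,22.495,-20.121,1.968
3,0.289,0.761,-0.441,-0.445,-0.442,2.447,0.530,-3.735,0.763,-0.402,0.680,4.733,21.072,-18.895,1.595
4,0.284,0.789,-0.436,-0.488,-0.576,3.000,0.518,-4.831,0.764,-0.402,0.673,2.652,19.581,-17.696,1.198
5,0.278,0.821,-0.431,-0.542,-0.700,3.456,0.428,-5.889,0.764,-0.401,0.665,-0.145,17.706,-16.286,0.772
6,0.270,0.858,-0.427,-0.606,-0.819,3.823,0.278,-6.871,0.764,-0.399,0.655,-3.628,15.230,-14.484,0.315
7,0.261,0.898,-0.425,-0.679,-0.940,4.109,0.090,-7.730,0.764,-0.397,0.644,-7.564,12.103,-12.217,-0.160
8,0.251,0.940,-0.425,-0.759,-1.071,4.350,-0.079,-8.404,0.763,-0.395,0.630,-11.601,8.439,-9.543,-0.634
9,0.240,0.985,-0.426,-0.846,-1.215,4.563,-0.196,-8.865,0.761,-0.393,0.615,-15.332,4.483,-6.614,-1.080
10,0.227,1.031,-0.429,-0.936,-1.361,4.732,-0.278,-9.137,0.758,-0.390,0.598,-18.416,0.514,-3.607,-1.470
11,0.213,1.079,-0.432,-1.028,-1.506,4.867,-0.317,-9.242,0.754,-0.387,0.580,-20.691,-3.256,-0.677,-1.787
12,0.197,1.128,-0.435,-1.120,-1.648,4.974,-0.316,-9.214,0.750,-0.383,0.560,-22.126,-6.691,2.065,-2.022
13,0.180,1.178,-0.438,-1.212,-1.781,5.052,-0.288,-9.089,0.744,-0.379,0.539,-22.782,-9.725,4.558,-2.174
14,0.161,1.229,-0.441,-1.302,-1.902,5.098,-0.246,-8.898,0.738,-0.374,0.517,-22.775,-12.343,6.776,-2.250
15,0.142,1.280,-0.443,-1.389,-2.009,5.111,-0.205,-8.668,0.731,-0.369,0.494,-22.239,-14.564,8.720,-2.257
16,0.121,1.331,-0.445,-1.475,-2.102,5.090,-0.174,-8.416,0.723,-0.363,0.471,-21.311,-16.424,10.404,-2.205
17,0.100,1.382,-0.446,-1.558,-2.180,5.036,-0.160,-8.153,0.714,-0.356,0.447,-20.111,-17.964,11.846,-2.106
18,0.078,1.432,-0.448,-1.638,-2.243,4.951,-0.165,-7.888,0.705,-0.349,0.423,-18.743,-19.225,13.072,-1.967
19,0.055,1.481,-0.450,-1.715,-2.294,4.840,-0.190,-7.624,0.695,-0.342,0.399,-17.287,-20.245,14.103,-1.799
20,0.032,1.528,-0.452,-1.790,-2.333,4.706,-0.233,-7.364,0.685,-0.334,0.376,-15.807,-21.060,14.962,-1.610
21,0.008,1.575,-0.454,-1.862,-2.362,4.554,-0.292,-7.108,0.673,-0.325,0.352,-14.347,-21.699,15.669,-1.406
22,-0.015,1.619,-0.458,-1.932,-2.383,4.388,-0.364,-6.857,0.662,-0.317,0.329,-12.940,-22.188,16.242,-1.193
23,-0.039,1.662,-0.462,-1.999,-2.395,4.211,-0.448,-6.611,0.650,-0.308,0.306,-11.605,-22.547,16.697,-0.976
24,-0.063,1.704,-0.467,-2.064,-2.401,4.027,-0.539,-6.370,0.638,-0.298,0.284,-10.354,-22.794,17.048,-0.760
25,-0.087,1.743,-0.473,-2.127,-2.401,3.838,-0.637,-6.133,0.625,-0.289,0.263,-9.194,-22.947,17.307,-0.547
26,-0.111,1.780,-0.479,-2.187,-2.396,3.647,-0.738,-5.901,0.612,-0.280,0.241,-8.125,-23.016,17.485,-0.342
27,-0.135,1.816,-0.487,-2.245,-2.387,3.455,-0.842,-5.672,0.599,-0.270,0.221,-7.146,-23.013,17.591,-0.144
28,-0.159,1.850,-0.496,-2.300,-2.374,3.264,-0.946,-5.448,0.586,-0.261,0.201,-6.252,-22.948,17.634,0.043
29,-0.183,1.881,-0.506,-2.353,-2.358,3.075,-1.049,-5.227,0.573,-0.252,0.182,-5.440,-22.829,17.621,0.218
30,-0.206,1.911,-0.517,-2.405,-2.339,2.889,-1.150,-5.010,0.559,-0.243,0.163,-4.701,-22.662,17.557,0.381
31,-0.229,1.939,-0.529,-2.454,-2.317,2.708,-1.249,-4.796,0.546,-0.234,0.145,-4.032,-22.454,17.450,0.531
32,-0.252,1.965,-0.542,-2.500,-2.293,2.531,-1.345,-4.587,0.532,-0.225,0.128,-3.426,-22.210,17.302,0.669
33,-0.275,1.990,-0.556,-2.545,-2.267,2.360,-1.436,-4.381,0.519,-0.217,0.112,-2.876,-21.935,17.120,0.793
34,-0.298,2.012,-0.571,-2.588,-2.239,2.194,-1.523,-4.178,0.506,-0.208,0.096,-2.378,-21.633,16.907,0.904
35,-0.320,2.034,-0.586,-2.629,-2.209,2.035,-1.605,-3.980,0.493,-0.201,0.081,-1.927,-21.308,16.667,1.003
36,-0.342,2.053,-0.603,-2.668,-2.177,1.883,-1.682,-3.785,0.479,-0.193,0.066,-1.517,-20.963,16.402,1.090
37,-0.363,2.071,-0.620,-2.704,-2.145,1.738,-1.753,-3.594,0.466,-0.186,0.052,-1.145,-20.602,16.116,1.165
38,-0.385,2.088,-0.638,-2.739,-2.110,1.600,-1.818,-3.407,0.454,-0.179,0.039,-0.806,-20.226,15.811,1.230
39,-0.406,2.103,-0.656,-2.772,-2.075,1.469,-1.878,-3.223,0.441,-0.172,0.026,-0.497,-19.839,15.490,1.284
40,-0.426,2.117,-0.676,-2.804,-2.039,1.346,-1.931,-3.044,0.429,-0.166,0.014,-0.215,-19.443,15.156,1.328
41,-0.446,2.130,-0.695,-2.833,-2.002,1.230,-1.977,-2.868,0.416,-0.160,0.003,0.043,-19.040,14.811,1.363
42,-0.466,2.142,-0.715,-2.861,-1.965,1.122,-2.018,-2.696,0.404,-0.154,-0.008,0.279,-18.632,14.456,1.390
43,-0.486,2.153,-0.735,-2.887,-1.927,1.022,-2.052,-2.528,0.393,-0.149,-0.019,0.495,-18.220,14.093,1.409
44,-0.505,2.163,-0.756,-2.912,-1.888,0.930,-2.080,-2.364,0.381,-0.144,-0.029,0.693,-17.808,13.725,1.420
45,-0.523,2.171,-0.777,-2.934,-1.849,0.845,-2.101,-2.203,0.370,-0.139,-0.038,0.876,-17.395,13.354,1.425
46,-0.542,2.179,-0.798,-2.956,-1.810,0.768,-2.117,-2.047,0.359,-0.135,-0.047,1.043,-16.983,12.980,1.425
47,-0.560,2.187,-0.819,-2.975,-1.771,0.698,-2.126,-1.894,0.348,-0.131,-0.055,1.197,-16.574,12.605,1.418
48,-0.577,2.193,-0.841,-2.994,-1.733,0.636,-2.130,-1.744,0.337,-0.127,-0.063,1.339,-16.168,12.230,1.407
49,-0.594,2.200,-0.862,-3.010,-1.695,0.580,-2.128,-1.599,0.327,-0.124,-0.071,1.468,-15.767,11.858,1.391
50,-0.611,2.205,-0.883,-3.025,-1.657,0.532,-2.121,-1.457,0.317,-0.121,-0.078,,,,
# final ee position (m): 0.317 -0.121 -0.078


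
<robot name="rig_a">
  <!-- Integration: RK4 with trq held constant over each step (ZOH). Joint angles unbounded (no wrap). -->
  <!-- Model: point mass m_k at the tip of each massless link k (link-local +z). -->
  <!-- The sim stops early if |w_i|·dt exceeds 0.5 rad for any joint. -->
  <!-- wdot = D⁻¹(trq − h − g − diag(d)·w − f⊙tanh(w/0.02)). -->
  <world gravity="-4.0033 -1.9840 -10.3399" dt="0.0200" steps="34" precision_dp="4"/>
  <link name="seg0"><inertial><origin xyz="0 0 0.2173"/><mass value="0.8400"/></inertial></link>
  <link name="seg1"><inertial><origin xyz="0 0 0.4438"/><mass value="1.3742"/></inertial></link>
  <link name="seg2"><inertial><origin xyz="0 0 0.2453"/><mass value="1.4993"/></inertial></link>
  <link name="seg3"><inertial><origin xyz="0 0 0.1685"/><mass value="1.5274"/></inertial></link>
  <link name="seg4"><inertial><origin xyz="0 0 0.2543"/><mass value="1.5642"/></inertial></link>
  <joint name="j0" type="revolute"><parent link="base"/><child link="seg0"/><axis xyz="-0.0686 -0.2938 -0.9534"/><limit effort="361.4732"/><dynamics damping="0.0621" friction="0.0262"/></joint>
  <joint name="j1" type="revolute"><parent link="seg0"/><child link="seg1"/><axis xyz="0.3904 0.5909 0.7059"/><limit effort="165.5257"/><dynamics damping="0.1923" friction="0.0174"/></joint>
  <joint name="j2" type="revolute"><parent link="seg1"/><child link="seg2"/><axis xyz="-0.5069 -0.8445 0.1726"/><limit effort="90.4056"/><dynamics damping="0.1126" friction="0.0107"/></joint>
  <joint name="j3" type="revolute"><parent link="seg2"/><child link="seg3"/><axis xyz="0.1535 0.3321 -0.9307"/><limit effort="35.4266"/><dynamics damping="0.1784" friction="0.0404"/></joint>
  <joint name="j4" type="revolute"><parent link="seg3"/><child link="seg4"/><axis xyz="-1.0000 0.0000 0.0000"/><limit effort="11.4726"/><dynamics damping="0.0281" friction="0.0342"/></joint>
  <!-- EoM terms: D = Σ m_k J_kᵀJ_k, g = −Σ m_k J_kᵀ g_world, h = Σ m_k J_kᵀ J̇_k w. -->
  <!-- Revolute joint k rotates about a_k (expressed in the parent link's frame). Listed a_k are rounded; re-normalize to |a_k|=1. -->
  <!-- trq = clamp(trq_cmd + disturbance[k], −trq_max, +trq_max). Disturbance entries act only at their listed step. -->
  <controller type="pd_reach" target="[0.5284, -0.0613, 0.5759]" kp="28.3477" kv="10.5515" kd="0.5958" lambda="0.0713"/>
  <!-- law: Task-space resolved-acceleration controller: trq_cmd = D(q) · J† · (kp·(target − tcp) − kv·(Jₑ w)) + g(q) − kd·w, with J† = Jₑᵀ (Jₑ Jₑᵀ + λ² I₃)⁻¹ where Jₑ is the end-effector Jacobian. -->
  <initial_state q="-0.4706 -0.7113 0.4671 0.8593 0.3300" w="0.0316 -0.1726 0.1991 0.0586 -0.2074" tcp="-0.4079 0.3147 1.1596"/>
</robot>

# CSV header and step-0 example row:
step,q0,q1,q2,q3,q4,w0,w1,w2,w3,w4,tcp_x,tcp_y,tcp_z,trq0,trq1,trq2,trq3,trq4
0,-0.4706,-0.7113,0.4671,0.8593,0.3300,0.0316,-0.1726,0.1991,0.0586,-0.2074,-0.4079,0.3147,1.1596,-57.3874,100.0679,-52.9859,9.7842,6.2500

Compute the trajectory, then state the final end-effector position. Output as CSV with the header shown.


step,q0,q1,q2,q3,q4,w0,w1,w2,w3,w4,tcp_x,tcp_y,tcp_z,trq0,trq1,trq2,trq3,trq4
1,-0.4830,-0.7035,0.4863,0.8583,0.3582,-1.2951,0.8990,1.6453,-0.2269,3.0220,-0.4073,0.3152,1.1559,-49.3387,87.5656,-47.5066,8.8659,3.4158
2,-0.5203,-0.6795,0.5248,0.8443,0.4385,-2.4961,1.4160,2.0754,-1.2397,5.0327,-0.3992,0.3122,1.1500,-41.4797,77.7343,-43.7174,9.0497,1.6718
3,-0.5765,-0.6459,0.5694,0.8191,0.5523,-3.2260,1.8371,2.2500,-1.4185,6.3574,-0.3857,0.3047,1.1412,-31.9481,66.0444,-39.8697,8.7583,0.4505
4,-0.6449,-0.6064,0.6136,0.7923,0.6856,-3.6938,2.0303,2.0783,-1.3741,6.9825,-0.3678,0.2922,1.1294,-22.5957,54.1748,-35.9988,8.3778,-0.3701
5,-0.7207,-0.5646,0.6529,0.7680,0.8261,-3.9369,2.1045,1.8077,-1.1356,7.0682,-0.3465,0.2750,1.1152,-14.8177,43.5198,-32.3308,7.9142,-0.9576
6,-0.8002,-0.5224,0.6866,0.7490,0.9648,-4.0516,2.1009,1.5472,-0.8246,6.8054,-0.3225,0.2542,1.0998,-9.1526,34.9511,-29.0912,7.4415,-1.4091
7,-0.8817,-0.4810,0.7155,0.7362,1.0964,-4.1080,2.0494,1.3451,-0.5074,6.3572,-0.2963,0.2312,1.0841,-5.4207,28.5261,-26.3494,6.9818,-1.7731
8,-0.9643,-0.4409,0.7409,0.7292,1.2182,-4.1431,1.9736,1.2138,-0.2188,5.8300,-0.2683,0.2074,1.0687,-3.1911,23.9227,-24.0837,6.5410,-2.0686
9,-1.0477,-0.4025,0.7644,0.7274,1.3294,-4.1703,1.8933,1.1491,0.0177,5.2831,-0.2390,0.1839,1.0539,-2.0399,20.7439,-22.2438,6.1302,-2.3034
10,-1.1316,-0.3657,0.7870,0.7295,1.4297,-4.1909,1.8237,1.1364,0.1732,4.7459,-0.2090,0.1616,1.0397,-1.6392,18.6605,-20.7897,5.7813,-2.4847
11,-1.2159,-0.3300,0.8099,0.7341,1.5195,-4.1923,1.7847,1.1830,0.2701,4.2314,-0.1786,0.1409,1.0261,-1.6685,17.2282,-19.5919,5.4576,-2.6191
12,-1.3000,-0.2948,0.8342,0.7400,1.5994,-4.1760,1.7769,1.2747,0.3000,3.7428,-0.1482,0.1223,1.0128,-1.9240,16.1896,-18.5873,5.1689,-2.7134
13,-1.3838,-0.2595,0.8607,0.7458,1.6697,-4.1408,1.8005,1.4006,0.2612,3.2762,-0.1181,0.1057,0.9997,-2.2504,15.3294,-17.7184,4.9187,-2.7734
14,-1.4666,-0.2235,0.8900,0.7501,1.7308,-4.0851,1.8530,1.5519,0.1576,2.8243,-0.0886,0.0912,0.9867,-2.5275,14.4698,-16.9366,4.7064,-2.8043
15,-1.5482,-0.1862,0.9224,0.7519,1.7831,-4.0078,1.9298,1.7206,0.0008,2.3788,-0.0597,0.0785,0.9737,-2.6582,13.4608,-16.2018,4.5242,-2.8111
16,-1.6282,-0.1473,0.9584,0.7504,1.8264,-3.9135,2.0192,1.9024,-0.1737,1.9351,-0.0316,0.0677,0.9606,-2.5362,12.1327,-15.4586,4.3392,-2.8009
17,-1.7060,-0.1065,0.9980,0.7451,1.8609,-3.7845,2.1250,2.0858,-0.3800,1.4804,-0.0042,0.0584,0.9473,-2.2043,10.5577,-14.7748,4.1912,-2.7747
18,-1.7810,-0.0636,1.0412,0.7356,1.8861,-3.6211,2.2380,2.2585,-0.5998,1.0151,0.0225,0.0506,0.9339,-1.6305,8.6957,-14.1597,4.0768,-2.7393
19,-1.8524,-0.0185,1.0876,0.7218,1.9021,-3.4246,2.3484,2.4096,-0.8111,0.5434,0.0485,0.0441,0.9203,-0.7992,6.5322,-13.6293,3.9909,-2.7003
20,-1.9196,0.0287,1.1368,0.7041,1.9086,-3.1989,2.4458,2.5290,-0.9944,0.0749,0.0738,0.0387,0.9065,0.2839,4.0898,-13.2062,3.9321,-2.6614
21,-1.9822,0.0775,1.1879,0.6831,1.9060,-2.9688,2.5061,2.6040,-1.1280,-0.3590,0.0985,0.0344,0.8926,1.6156,1.4094,-12.9072,3.8971,-2.6454
22,-2.0399,0.1274,1.2402,0.6600,1.8951,-2.7149,2.5420,2.6377,-1.2174,-0.7654,0.1227,0.0310,0.8784,3.0896,-1.3693,-12.7612,3.8995,-2.6237
23,-2.0925,0.1775,1.2927,0.6355,1.8764,-2.4632,2.5354,2.6261,-1.2554,-1.1253,0.1464,0.0285,0.8640,4.6553,-4.1406,-12.7665,3.9375,-2.5939
24,-2.1399,0.2272,1.3446,0.6108,1.8511,-2.2255,2.4811,2.5730,-1.2453,-1.4250,0.1695,0.0268,0.8495,6.2198,-6.7629,-12.9181,4.0122,-2.5536
25,-2.1827,0.2755,1.3951,0.5865,1.8204,-2.0079,2.3804,2.4861,-1.1953,-1.6581,0.1920,0.0259,0.8348,7.6825,-9.0977,-13.2029,4.1221,-2.5004
26,-2.2212,0.3214,1.4437,0.5636,1.7857,-1.8132,2.2388,2.3745,-1.1148,-1.8241,0.2138,0.0257,0.8200,8.9562,-11.0374,-13.6005,4.2627,-2.4338
27,-2.2559,0.3642,1.4898,0.5424,1.7482,-1.6406,2.0654,2.2476,-1.0139,-1.9280,0.2346,0.0261,0.8053,9.9801,-12.5214,-14.0859,4.4270,-2.3556
28,-2.2873,0.4035,1.5334,0.5233,1.7092,-1.4876,1.8706,2.1128,-0.9015,-1.9782,0.2544,0.0269,0.7906,10.7252,-13.5383,-14.6328,4.6070,-2.2693
29,-2.3158,0.4387,1.5742,0.5065,1.6696,-1.3508,1.6646,1.9760,-0.7854,-1.9845,0.2730,0.0280,0.7761,11.1914,-14.1169,-15.2155,4.7948,-2.1792
30,-2.3416,0.4699,1.6123,0.4919,1.6302,-1.2271,1.4566,1.8407,-0.6717,-1.9570,0.2904,0.0293,0.7619,11.4005,-14.3122,-15.8112,4.9835,-2.0896
31,-2.3650,0.4970,1.6478,0.4796,1.5916,-1.1137,1.2539,1.7093,-0.5650,-1.9050,0.3063,0.0305,0.7481,11.3874,-14.1923,-16.4009,5.1678,-2.0038
32,-2.3862,0.5201,1.6806,0.4692,1.5542,-1.0085,1.0617,1.5828,-0.4682,-1.8366,0.3209,0.0317,0.7349,11.1931,-13.8273,-16.9693,5.3437,-1.9238
33,-2.4054,0.5395,1.7110,0.4607,1.5182,-0.9101,0.8836,1.4617,-0.3828,-1.7583,0.3342,0.0326,0.7222,10.8594,-13.2829,-17.5052,5.5083,-1.8508
34,-2.4226,0.5556,1.7391,0.4538,1.4839,-0.8178,0.7217,1.3464,-0.3094,-1.6752,0.3462,0.0331,0.7102,,,,,
# final tcp position (m): 0.3462 0.0331 0.7102


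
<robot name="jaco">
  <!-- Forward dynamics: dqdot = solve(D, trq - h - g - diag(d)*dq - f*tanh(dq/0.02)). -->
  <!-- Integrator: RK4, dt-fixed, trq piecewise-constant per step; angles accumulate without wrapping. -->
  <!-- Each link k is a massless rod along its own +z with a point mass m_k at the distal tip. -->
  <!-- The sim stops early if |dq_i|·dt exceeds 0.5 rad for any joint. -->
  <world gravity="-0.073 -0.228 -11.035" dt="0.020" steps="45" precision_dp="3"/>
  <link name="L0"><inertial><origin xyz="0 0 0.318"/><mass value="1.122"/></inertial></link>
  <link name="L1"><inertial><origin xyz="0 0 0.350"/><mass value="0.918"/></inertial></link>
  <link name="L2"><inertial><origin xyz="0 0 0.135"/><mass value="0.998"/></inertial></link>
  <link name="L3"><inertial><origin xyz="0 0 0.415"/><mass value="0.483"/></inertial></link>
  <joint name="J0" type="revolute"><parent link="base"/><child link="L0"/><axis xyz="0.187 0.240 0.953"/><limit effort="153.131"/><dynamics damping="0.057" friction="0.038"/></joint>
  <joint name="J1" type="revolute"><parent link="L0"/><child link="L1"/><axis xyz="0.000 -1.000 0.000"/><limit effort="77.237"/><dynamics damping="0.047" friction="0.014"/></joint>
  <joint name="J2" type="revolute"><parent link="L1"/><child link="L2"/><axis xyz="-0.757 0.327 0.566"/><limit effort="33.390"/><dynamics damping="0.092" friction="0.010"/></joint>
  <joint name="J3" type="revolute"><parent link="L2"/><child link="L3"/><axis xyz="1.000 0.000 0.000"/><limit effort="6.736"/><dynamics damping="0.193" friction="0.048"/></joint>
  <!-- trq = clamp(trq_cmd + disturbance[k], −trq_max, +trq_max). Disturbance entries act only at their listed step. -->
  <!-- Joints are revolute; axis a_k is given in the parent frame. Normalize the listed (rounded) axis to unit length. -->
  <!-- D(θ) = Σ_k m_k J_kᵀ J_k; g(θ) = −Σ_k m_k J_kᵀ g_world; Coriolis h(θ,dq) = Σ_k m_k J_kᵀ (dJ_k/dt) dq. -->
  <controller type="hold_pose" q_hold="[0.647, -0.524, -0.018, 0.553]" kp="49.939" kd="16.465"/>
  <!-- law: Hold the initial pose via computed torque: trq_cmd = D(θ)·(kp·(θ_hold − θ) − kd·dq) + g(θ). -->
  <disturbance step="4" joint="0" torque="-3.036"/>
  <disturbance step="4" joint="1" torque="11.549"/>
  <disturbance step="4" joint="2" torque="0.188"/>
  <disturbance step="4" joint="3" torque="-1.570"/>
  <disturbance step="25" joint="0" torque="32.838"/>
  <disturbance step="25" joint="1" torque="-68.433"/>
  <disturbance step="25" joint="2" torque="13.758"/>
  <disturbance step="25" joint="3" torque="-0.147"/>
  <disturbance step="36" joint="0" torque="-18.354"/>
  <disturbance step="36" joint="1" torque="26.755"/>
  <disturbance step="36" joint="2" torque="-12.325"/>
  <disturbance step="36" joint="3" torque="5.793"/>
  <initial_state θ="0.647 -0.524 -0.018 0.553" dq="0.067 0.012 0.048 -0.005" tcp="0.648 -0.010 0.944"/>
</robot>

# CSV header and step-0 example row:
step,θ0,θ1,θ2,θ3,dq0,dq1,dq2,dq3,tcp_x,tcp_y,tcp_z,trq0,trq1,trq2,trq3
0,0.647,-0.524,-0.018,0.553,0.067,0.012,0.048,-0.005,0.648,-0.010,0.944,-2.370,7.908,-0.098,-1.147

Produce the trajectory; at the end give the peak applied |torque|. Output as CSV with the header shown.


step,θ0,θ1,θ2,θ3,dq0,dq1,dq2,dq3,tcp_x,tcp_y,tcp_z,trq0,trq1,trq2,trq3
1,0.648,-0.524,-0.017,0.553,0.014,-0.004,0.047,-0.005,0.648,-0.009,0.943,-2.281,7.818,-0.031,-1.183
2,0.648,-0.524,-0.016,0.553,0.007,-0.004,0.027,-0.006,0.649,-0.009,0.943,-2.225,7.751,0.016,-1.209
3,0.648,-0.524,-0.016,0.553,0.005,-0.003,0.012,-0.006,0.649,-0.008,0.943,-2.185,7.702,0.049,-1.227
4,0.648,-0.524,-0.015,0.553,0.005,-0.001,0.002,-0.006,0.649,-0.008,0.943,-5.194,19.215,0.261,-2.810
5,0.659,-0.516,-0.015,0.555,1.090,0.856,-0.010,0.166,0.647,-0.008,0.945,-1.081,3.653,0.044,-0.706
6,0.676,-0.502,-0.015,0.557,0.655,0.536,0.003,0.048,0.644,-0.007,0.949,-1.322,4.611,0.106,-0.858
7,0.686,-0.493,-0.015,0.557,0.349,0.312,0.019,0.002,0.642,-0.007,0.951,-1.507,5.311,0.157,-0.984
8,0.691,-0.489,-0.015,0.557,0.141,0.158,0.039,-0.002,0.641,-0.007,0.953,-1.650,5.833,0.193,-1.086
9,0.692,-0.487,-0.014,0.557,0.010,0.055,0.042,-0.004,0.641,-0.007,0.953,-1.761,6.227,0.215,-1.159
10,0.692,-0.486,-0.013,0.557,-0.023,0.004,0.011,-0.009,0.640,-0.007,0.954,-1.859,6.524,0.226,-1.211
11,0.692,-0.486,-0.013,0.557,-0.020,-0.019,-0.013,-0.003,0.640,-0.007,0.954,-1.939,6.740,0.229,-1.249
12,0.691,-0.487,-0.014,0.557,-0.021,-0.035,-0.027,-0.001,0.640,-0.007,0.954,-1.998,6.898,0.228,-1.272
13,0.691,-0.488,-0.014,0.557,-0.021,-0.045,-0.036,-0.001,0.641,-0.007,0.953,-2.040,7.015,0.225,-1.288
14,0.690,-0.488,-0.015,0.557,-0.022,-0.051,-0.040,0.000,0.641,-0.007,0.953,-2.071,7.101,0.222,-1.298
15,0.690,-0.490,-0.016,0.557,-0.022,-0.055,-0.043,0.001,0.641,-0.007,0.952,-2.094,7.166,0.218,-1.305
16,0.690,-0.491,-0.017,0.557,-0.022,-0.056,-0.043,0.001,0.642,-0.008,0.952,-2.110,7.215,0.216,-1.310
17,0.689,-0.492,-0.017,0.557,-0.022,-0.056,-0.042,0.001,0.642,-0.008,0.951,-2.121,7.251,0.213,-1.313
18,0.689,-0.493,-0.018,0.557,-0.022,-0.055,-0.041,0.001,0.643,-0.008,0.951,-2.129,7.279,0.211,-1.315
19,0.688,-0.494,-0.019,0.557,-0.022,-0.053,-0.039,0.001,0.643,-0.008,0.950,-2.134,7.299,0.209,-1.316
20,0.688,-0.495,-0.020,0.557,-0.021,-0.051,-0.037,0.001,0.643,-0.008,0.950,-2.137,7.315,0.207,-1.317
21,0.687,-0.496,-0.020,0.557,-0.021,-0.049,-0.035,0.001,0.644,-0.008,0.949,-2.139,7.328,0.206,-1.317
22,0.687,-0.497,-0.021,0.557,-0.021,-0.046,-0.032,0.001,0.644,-0.008,0.949,-2.140,7.337,0.204,-1.317
23,0.687,-0.498,-0.022,0.557,-0.020,-0.044,-0.030,0.002,0.644,-0.008,0.949,-2.140,7.345,0.203,-1.316
24,0.686,-0.499,-0.022,0.557,-0.020,-0.042,-0.028,0.002,0.645,-0.008,0.948,-2.140,7.351,0.202,-1.316
25,0.686,-0.499,-0.023,0.557,-0.020,-0.039,-0.026,0.002,0.645,-0.008,0.948,30.698,-61.077,13.959,-1.463
26,0.683,-0.521,-0.022,0.557,-0.219,-2.121,0.063,-0.051,0.655,0.001,0.938,-13.300,30.819,-4.566,-1.193
27,0.680,-0.556,-0.022,0.555,-0.120,-1.401,0.029,-0.089,0.671,0.017,0.922,-10.199,24.713,-3.421,-1.102
28,0.679,-0.579,-0.021,0.554,-0.079,-0.891,0.032,-0.053,0.682,0.028,0.911,-7.918,20.193,-2.518,-1.101
29,0.677,-0.593,-0.021,0.553,-0.054,-0.528,0.029,-0.015,0.688,0.034,0.904,-6.247,16.851,-1.823,-1.129
30,0.677,-0.601,-0.021,0.553,-0.035,-0.273,0.008,-0.004,0.691,0.037,0.899,-5.025,14.382,-1.299,-1.154
31,0.676,-0.605,-0.021,0.553,-0.027,-0.097,-0.006,0.002,0.693,0.039,0.898,-4.134,12.559,-0.910,-1.175
32,0.676,-0.606,-0.021,0.553,-0.024,0.024,-0.015,0.004,0.693,0.039,0.897,-3.487,11.215,-0.623,-1.192
33,0.675,-0.604,-0.021,0.553,-0.024,0.104,-0.020,0.004,0.693,0.038,0.898,-3.019,10.232,-0.412,-1.206
34,0.675,-0.602,-0.022,0.553,-0.023,0.157,-0.025,0.003,0.691,0.036,0.900,-2.684,9.508,-0.256,-1.217
35,0.674,-0.598,-0.022,0.553,-0.021,0.190,-0.028,0.003,0.690,0.034,0.901,-2.444,8.974,-0.141,-1.226
36,0.674,-0.594,-0.023,0.553,-0.019,0.209,-0.029,0.002,0.688,0.032,0.904,-20.628,35.335,-12.383,4.560
37,0.667,-0.586,-0.030,0.556,-0.632,0.572,-0.699,0.311,0.683,0.020,0.908,4.050,-0.834,4.201,-3.193
38,0.657,-0.576,-0.043,0.561,-0.382,0.450,-0.568,0.130,0.675,0.003,0.914,2.355,1.415,3.103,-2.646
39,0.651,-0.568,-0.053,0.562,-0.215,0.364,-0.425,0.034,0.669,-0.009,0.918,1.119,3.050,2.288,-2.247
40,0.648,-0.562,-0.060,0.563,-0.108,0.302,-0.280,0.005,0.665,-0.017,0.922,0.216,4.246,1.690,-1.965
41,0.646,-0.556,-0.064,0.563,-0.037,0.255,-0.160,0.000,0.661,-0.022,0.925,-0.441,5.124,1.254,-1.766
42,0.646,-0.551,-0.066,0.563,-0.002,0.213,-0.066,-0.002,0.659,-0.025,0.927,-0.917,5.769,0.937,-1.623
43,0.646,-0.547,-0.067,0.563,0.007,0.173,0.002,-0.010,0.657,-0.027,0.929,-1.257,6.245,0.709,-1.518
44,0.646,-0.544,-0.066,0.562,0.011,0.141,0.044,-0.016,0.655,-0.028,0.930,-1.501,6.598,0.547,-1.446
45,0.646,-0.542,-0.065,0.562,0.010,0.115,0.077,-0.015,0.654,-0.029,0.932,,,,
# max |trq| (N·m): 61.077


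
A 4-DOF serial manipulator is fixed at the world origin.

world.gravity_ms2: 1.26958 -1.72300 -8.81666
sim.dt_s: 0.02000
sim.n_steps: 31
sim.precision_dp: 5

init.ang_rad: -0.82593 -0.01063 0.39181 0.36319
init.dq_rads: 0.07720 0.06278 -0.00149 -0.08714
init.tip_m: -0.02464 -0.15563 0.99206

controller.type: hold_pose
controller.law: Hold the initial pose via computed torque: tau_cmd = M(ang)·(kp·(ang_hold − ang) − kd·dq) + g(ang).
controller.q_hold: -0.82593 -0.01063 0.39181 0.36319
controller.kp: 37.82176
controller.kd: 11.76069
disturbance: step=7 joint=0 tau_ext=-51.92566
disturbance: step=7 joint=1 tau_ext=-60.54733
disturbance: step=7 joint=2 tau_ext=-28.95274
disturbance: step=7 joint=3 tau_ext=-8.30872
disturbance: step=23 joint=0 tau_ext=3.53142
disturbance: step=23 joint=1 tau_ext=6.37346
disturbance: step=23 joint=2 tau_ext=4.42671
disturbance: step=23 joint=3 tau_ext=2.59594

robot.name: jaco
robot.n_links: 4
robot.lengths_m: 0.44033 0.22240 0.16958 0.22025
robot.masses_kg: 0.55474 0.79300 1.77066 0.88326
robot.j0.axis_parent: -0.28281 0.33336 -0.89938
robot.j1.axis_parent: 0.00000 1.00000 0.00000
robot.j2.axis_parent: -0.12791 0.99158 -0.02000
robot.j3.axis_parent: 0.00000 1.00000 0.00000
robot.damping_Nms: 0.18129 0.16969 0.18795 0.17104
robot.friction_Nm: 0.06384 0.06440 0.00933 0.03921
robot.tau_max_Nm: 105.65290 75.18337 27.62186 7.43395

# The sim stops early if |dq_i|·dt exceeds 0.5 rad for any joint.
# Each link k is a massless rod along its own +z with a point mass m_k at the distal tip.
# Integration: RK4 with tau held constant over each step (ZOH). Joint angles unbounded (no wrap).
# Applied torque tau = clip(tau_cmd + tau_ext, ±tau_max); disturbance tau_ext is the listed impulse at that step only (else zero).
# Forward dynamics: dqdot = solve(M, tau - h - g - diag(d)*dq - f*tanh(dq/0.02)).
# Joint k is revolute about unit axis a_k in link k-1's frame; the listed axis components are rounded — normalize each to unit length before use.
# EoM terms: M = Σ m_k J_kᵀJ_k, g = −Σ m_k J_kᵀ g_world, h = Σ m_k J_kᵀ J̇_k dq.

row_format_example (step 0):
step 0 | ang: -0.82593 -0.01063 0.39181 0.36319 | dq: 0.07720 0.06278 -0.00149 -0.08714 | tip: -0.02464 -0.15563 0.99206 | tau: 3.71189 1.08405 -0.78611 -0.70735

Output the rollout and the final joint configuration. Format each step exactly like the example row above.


step 1 | ang: -0.82455 -0.00958 0.39161 0.36230 | dq: 0.05946 0.03833 -0.00102 -0.02542 | tip: -0.02411 -0.15497 0.99220 | tau: 3.82151 1.20388 -0.73815 -0.70302
step 2 | ang: -0.82352 -0.00897 0.39157 0.36217 | dq: 0.04078 0.01701 0.02515 -0.02391 | tip: -0.02369 -0.15444 0.99226 | tau: 3.91472 1.30522 -0.69606 -0.69321
step 3 | ang: -0.82286 -0.00862 0.39180 0.36213 | dq: 0.02357 0.00793 0.03486 -0.02461 | tip: -0.02337 -0.15404 0.99227 | tau: 3.99272 1.38722 -0.65930 -0.68307
step 4 | ang: -0.82250 -0.00838 0.39207 0.36214 | dq: 0.01069 0.00407 0.03441 -0.02233 | tip: -0.02314 -0.15376 0.99226 | tau: 4.05514 1.45385 -0.62784 -0.67391
step 5 | ang: -0.82235 -0.00820 0.39228 0.36221 | dq: 0.00338 0.00044 0.03113 -0.01930 | tip: -0.02297 -0.15357 0.99223 | tau: 4.10257 1.50886 -0.60108 -0.66574
step 6 | ang: -0.82230 -0.00809 0.39241 0.36234 | dq: -0.00046 -0.00275 0.02691 -0.01691 | tip: -0.02287 -0.15345 0.99221 | tau: 4.13871 1.55406 -0.57839 -0.65848
step 7 | ang: -0.82232 -0.00803 0.39245 0.36250 | dq: -0.00258 -0.00515 0.02271 -0.01556 | tip: -0.02281 -0.15340 0.99219 | tau: -47.75864 -58.95616 -27.62186 -7.43395
step 8 | ang: -0.83750 -0.02588 0.40359 0.37565 | dq: -1.47565 -1.79408 1.06796 1.30358 | tip: -0.02861 -0.16014 0.98953 | tau: 16.93645 16.56557 6.14317 1.04002
step 9 | ang: -0.86215 -0.05730 0.42028 0.39805 | dq: -1.00890 -1.34897 0.62904 0.93198 | tip: -0.03881 -0.17253 0.98489 | tau: 14.95636 14.40028 5.18662 0.81494
step 10 | ang: -0.87907 -0.08047 0.42995 0.41346 | dq: -0.69237 -0.97005 0.35249 0.61207 | tip: -0.04653 -0.18237 0.98154 | tau: 13.27087 12.50380 4.34408 0.61302
step 11 | ang: -0.89061 -0.09677 0.43518 0.42314 | dq: -0.46626 -0.66249 0.17814 0.36081 | tip: -0.05224 -0.18990 0.97926 | tau: 11.83387 10.86133 3.60730 0.43209
step 12 | ang: -0.89823 -0.10756 0.43759 0.42845 | dq: -0.29828 -0.41912 0.06715 0.17403 | tip: -0.05632 -0.19540 0.97785 | tau: 10.60844 9.44839 2.96731 0.27104
step 13 | ang: -0.90290 -0.11404 0.43821 0.43055 | dq: -0.17026 -0.23108 -0.00050 0.03734 | tip: -0.05907 -0.19917 0.97710 | tau: 9.56420 8.23825 2.41414 0.12891
step 14 | ang: -0.90530 -0.11723 0.43771 0.43053 | dq: -0.06729 -0.08283 -0.07606 -0.00203 | tip: -0.06075 -0.20147 0.97686 | tau: 8.67572 7.20485 1.93601 -0.00375
step 15 | ang: -0.90585 -0.11784 0.43588 0.43008 | dq: 0.01212 0.02040 -0.10903 -0.03054 | tip: -0.06151 -0.20254 0.97696 | tau: 7.92638 6.33007 1.52569 -0.12159
step 16 | ang: -0.90503 -0.11686 0.43387 0.42926 | dq: 0.07031 0.07814 -0.09367 -0.04985 | tip: -0.06157 -0.20259 0.97726 | tau: 7.31677 5.61149 1.17584 -0.22815
step 17 | ang: -0.90318 -0.11487 0.43213 0.42816 | dq: 0.11410 0.12127 -0.08167 -0.05897 | tip: -0.06107 -0.20183 0.97768 | tau: 6.80330 5.00153 0.87846 -0.31927
step 18 | ang: -0.90058 -0.11214 0.43060 0.42694 | dq: 0.14666 0.15239 -0.07193 -0.06289 | tip: -0.06014 -0.20046 0.97817 | tau: 6.37067 4.48415 0.62647 -0.39648
step 19 | ang: -0.89741 -0.10888 0.42926 0.42567 | dq: 0.17002 0.17380 -0.06368 -0.06391 | tip: -0.05889 -0.19864 0.97870 | tau: 6.00724 4.04611 0.41358 -0.46157
step 20 | ang: -0.89385 -0.10527 0.42806 0.42440 | dq: 0.18585 0.18752 -0.05668 -0.06319 | tip: -0.05741 -0.19651 0.97926 | tau: 5.70289 3.67591 0.23424 -0.51619
step 21 | ang: -0.89004 -0.10145 0.42699 0.42315 | dq: 0.19551 0.19524 -0.05080 -0.06139 | tip: -0.05576 -0.19416 0.97982 | tau: 5.44890 3.36364 0.08362 -0.56182
step 22 | ang: -0.88608 -0.09753 0.42603 0.42195 | dq: 0.20016 0.19836 -0.04592 -0.05891 | tip: -0.05400 -0.19169 0.98036 | tau: 5.23767 3.10073 -0.04249 -0.59977
step 23 | ang: -0.88207 -0.09357 0.42516 0.42080 | dq: 0.20078 0.19798 -0.04193 -0.05606 | tip: -0.05219 -0.18916 0.98089 | tau: 8.59411 9.25331 4.27898 1.96476
step 24 | ang: -0.87830 -0.08952 0.42526 0.42980 | dq: 0.17166 0.19958 0.10155 0.87813 | tip: -0.04874 -0.18488 0.98045 | tau: 4.04401 1.12339 -1.32937 -1.26953
step 25 | ang: -0.87507 -0.08587 0.42905 0.44166 | dq: 0.15393 0.17269 0.24576 0.35111 | tip: -0.04432 -0.17945 0.97934 | tau: 4.04933 1.20314 -1.24206 -1.16666
step 26 | ang: -0.87207 -0.08242 0.43400 0.44589 | dq: 0.14667 0.17370 0.24079 0.08711 | tip: -0.04080 -0.17499 0.97872 | tau: 4.05995 1.27577 -1.16308 -1.08840
step 27 | ang: -0.86918 -0.07888 0.43826 0.44628 | dq: 0.14529 0.18402 0.16427 -0.01520 | tip: -0.03793 -0.17130 0.97848 | tau: 4.07453 1.34249 -1.09265 -1.03073
step 28 | ang: -0.86625 -0.07509 0.44044 0.44602 | dq: 0.14592 0.18959 0.07718 -0.03931 | tip: -0.03548 -0.16823 0.97846 | tau: 4.09229 1.40440 -1.03042 -0.98952
step 29 | ang: -0.86332 -0.07128 0.44111 0.44541 | dq: 0.14575 0.18820 0.00465 -0.03635 | tip: -0.03340 -0.16565 0.97860 | tau: 4.11209 1.46105 -0.97598 -0.95807
step 30 | ang: -0.86043 -0.06763 0.44083 0.44460 | dq: 0.14271 0.17550 -0.02809 -0.04889 | tip: -0.03162 -0.16347 0.97883 | tau: 4.13301 1.51229 -0.93032 -0.93160
step 31 | ang: -0.85763 -0.06427 0.44009 0.44350 | dq: 0.13781 0.16023 -0.04576 -0.06130 | tip: -0.03010 -0.16161 0.97913
final ang (rad): -0.85763 -0.06427 0.44009 0.44350


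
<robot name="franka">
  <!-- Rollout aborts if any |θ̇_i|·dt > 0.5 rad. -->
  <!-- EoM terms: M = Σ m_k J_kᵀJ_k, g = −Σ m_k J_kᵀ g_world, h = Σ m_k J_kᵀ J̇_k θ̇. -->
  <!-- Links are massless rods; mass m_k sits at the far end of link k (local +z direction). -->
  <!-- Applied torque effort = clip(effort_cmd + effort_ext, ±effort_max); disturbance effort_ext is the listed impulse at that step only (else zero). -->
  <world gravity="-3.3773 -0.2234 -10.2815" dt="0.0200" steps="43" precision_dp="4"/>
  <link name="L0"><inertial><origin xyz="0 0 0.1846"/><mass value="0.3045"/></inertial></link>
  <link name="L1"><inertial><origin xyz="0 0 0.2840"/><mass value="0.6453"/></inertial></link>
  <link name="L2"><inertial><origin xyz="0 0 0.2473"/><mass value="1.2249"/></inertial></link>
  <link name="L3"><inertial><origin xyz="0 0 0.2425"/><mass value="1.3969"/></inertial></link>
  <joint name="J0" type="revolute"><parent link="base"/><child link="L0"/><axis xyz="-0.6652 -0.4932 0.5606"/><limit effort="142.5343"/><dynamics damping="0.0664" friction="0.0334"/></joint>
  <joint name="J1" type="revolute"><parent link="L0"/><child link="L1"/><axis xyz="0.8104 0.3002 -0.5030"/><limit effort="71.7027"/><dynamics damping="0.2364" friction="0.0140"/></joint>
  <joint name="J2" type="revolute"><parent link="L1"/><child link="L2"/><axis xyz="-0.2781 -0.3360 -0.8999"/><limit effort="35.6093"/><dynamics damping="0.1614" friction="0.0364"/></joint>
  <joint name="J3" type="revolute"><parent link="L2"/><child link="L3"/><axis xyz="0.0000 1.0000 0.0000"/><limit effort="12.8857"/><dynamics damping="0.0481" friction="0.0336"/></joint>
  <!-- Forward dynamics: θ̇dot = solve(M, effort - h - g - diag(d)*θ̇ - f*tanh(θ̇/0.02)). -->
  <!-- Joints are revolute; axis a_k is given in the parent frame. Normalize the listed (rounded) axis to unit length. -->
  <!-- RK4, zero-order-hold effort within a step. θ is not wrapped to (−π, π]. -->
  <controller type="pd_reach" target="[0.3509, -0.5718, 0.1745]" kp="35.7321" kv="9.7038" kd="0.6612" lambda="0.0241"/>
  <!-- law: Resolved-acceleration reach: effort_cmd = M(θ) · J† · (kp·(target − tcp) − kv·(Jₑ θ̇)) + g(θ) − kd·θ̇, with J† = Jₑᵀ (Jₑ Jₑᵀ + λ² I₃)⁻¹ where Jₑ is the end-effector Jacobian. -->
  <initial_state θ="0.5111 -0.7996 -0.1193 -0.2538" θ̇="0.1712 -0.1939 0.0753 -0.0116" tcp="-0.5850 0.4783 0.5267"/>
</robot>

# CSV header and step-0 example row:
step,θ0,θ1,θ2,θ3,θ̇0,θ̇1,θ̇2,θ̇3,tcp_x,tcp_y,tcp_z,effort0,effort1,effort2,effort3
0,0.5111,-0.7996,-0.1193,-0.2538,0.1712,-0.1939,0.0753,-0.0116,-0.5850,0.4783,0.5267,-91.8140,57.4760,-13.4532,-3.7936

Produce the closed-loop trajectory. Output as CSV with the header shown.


step,θ0,θ1,θ2,θ3,θ̇0,θ̇1,θ̇2,θ̇3,tcp_x,tcp_y,tcp_z,effort0,effort1,effort2,effort3
1,0.4442,-0.8737,-0.0973,-0.2979,-6.6204,-6.8844,2.1737,-4.0735,-0.5818,0.4715,0.5211,-69.6255,51.0265,-12.3827,-0.6731
2,0.2998,-1.0105,-0.0344,-0.3792,-7.7606,-6.6260,4.2799,-4.0168,-0.5685,0.4543,0.5171,-54.3775,40.7386,-11.2999,-0.9560
3,0.1438,-1.1347,0.0485,-0.4672,-7.8282,-5.6651,4.2985,-4.7448,-0.5494,0.4306,0.5181,-44.5717,33.3552,-9.5135,-0.4866
4,-0.0101,-1.2337,0.1380,-0.5691,-7.5153,-4.1202,4.7206,-5.5385,-0.5261,0.4013,0.5226,-40.5787,30.3699,-9.0878,0.0260
5,-0.1547,-1.2987,0.2317,-0.6921,-6.9093,-2.3363,4.5881,-6.8582,-0.4985,0.3678,0.5281,-37.1808,28.5105,-8.8012,0.8978
6,-0.2835,-1.3260,0.3164,-0.8433,-5.9778,-0.4421,3.8048,-8.2641,-0.4654,0.3312,0.5329,-28.6912,22.4948,-7.4720,1.7771
7,-0.3946,-1.3227,0.3790,-1.0154,-5.1960,0.7016,2.5123,-8.8399,-0.4263,0.2931,0.5368,-18.4977,14.8185,-5.3590,2.1143
8,-0.4936,-1.3044,0.4172,-1.1892,-4.7717,1.0758,1.4119,-8.4747,-0.3826,0.2550,0.5402,-10.7529,9.1184,-3.6764,1.9771
9,-0.5854,-1.2810,0.4372,-1.3520,-4.4534,1.2388,0.6623,-7.7735,-0.3371,0.2173,0.5431,-5.7310,5.4886,-2.6208,1.8086
10,-0.6710,-1.2546,0.4449,-1.5003,-4.1424,1.3840,0.1475,-7.0463,-0.2916,0.1801,0.5452,-2.5184,3.1993,-1.9513,1.7517
11,-0.7507,-1.2254,0.4440,-1.6344,-3.8499,1.5202,-0.2061,-6.3650,-0.2477,0.1433,0.5459,-0.3891,1.7314,-1.5049,1.7844
12,-0.8247,-1.1936,0.4372,-1.7555,-3.5827,1.6422,-0.4605,-5.7495,-0.2061,0.1068,0.5449,1.0761,0.7751,-1.1650,1.8746
13,-0.8939,-1.1595,0.4260,-1.8649,-3.3476,1.7483,-0.6400,-5.1939,-0.1673,0.0707,0.5421,2.1081,0.1516,-0.8864,1.9914
14,-0.9586,-1.1235,0.4121,-1.9637,-3.1470,1.8447,-0.7509,-4.6872,-0.1314,0.0351,0.5373,2.8253,-0.2403,-0.6582,2.1146
15,-1.0198,-1.0855,0.3966,-2.0526,-2.9808,1.9401,-0.7929,-4.2170,-0.0986,0.0000,0.5307,3.2844,-0.4541,-0.4811,2.2317
16,-1.0779,-1.0456,0.3810,-2.1325,-2.8483,2.0450,-0.7618,-3.7711,-0.0687,-0.0343,0.5222,3.5175,-0.5214,-0.3586,2.3360
17,-1.1338,-1.0034,0.3668,-2.2035,-2.7481,2.1694,-0.6537,-3.3380,-0.0418,-0.0679,0.5119,3.5664,-0.4769,-0.2894,2.4259
18,-1.1880,-0.9585,0.3555,-2.2659,-2.6782,2.3213,-0.4695,-2.9083,-0.0177,-0.1006,0.5001,3.5128,-0.3809,-0.2610,2.5046
19,-1.2411,-0.9103,0.3486,-2.3197,-2.6366,2.5036,-0.2191,-2.4742,0.0037,-0.1326,0.4868,3.4894,-0.3293,-0.2467,2.5797
20,-1.2936,-0.8582,0.3471,-2.3647,-2.6218,2.7077,0.0686,-2.0316,0.0224,-0.1639,0.4722,3.6590,-0.4380,-0.2018,2.6636
21,-1.3462,-0.8020,0.3512,-2.4009,-2.6347,2.9091,0.3382,-1.5806,0.0384,-0.1948,0.4564,4.1592,-0.8020,-0.0649,2.7702
22,-1.3994,-0.7420,0.3610,-2.4276,-2.6927,3.0865,0.6375,-1.0943,0.0516,-0.2253,0.4395,5.0480,-1.4684,0.1207,2.8929
23,-1.4543,-0.6792,0.3767,-2.4443,-2.8119,3.1912,0.9303,-0.5683,0.0621,-0.2555,0.4216,6.4773,-2.5293,0.4019,3.0373
24,-1.5124,-0.6154,0.3981,-2.4500,-2.9988,3.1855,1.1976,-0.0028,0.0698,-0.2852,0.4029,8.7117,-4.1512,0.8228,3.2005
25,-1.5745,-0.5529,0.4243,-2.4444,-3.2265,3.0612,1.4166,0.5669,0.0750,-0.3143,0.3835,12.0271,-6.5035,1.4224,3.3919
26,-1.6413,-0.4940,0.4543,-2.4275,-3.4610,2.8176,1.5889,1.1271,0.0780,-0.3426,0.3637,16.3679,-9.5112,2.1667,3.5622
27,-1.7120,-0.4406,0.4873,-2.4002,-3.6177,2.5194,1.7085,1.6154,0.0792,-0.3699,0.3438,21.2329,-12.8574,2.9627,3.6928
28,-1.7846,-0.3932,0.5222,-2.3642,-3.6413,2.2166,1.7829,1.9880,0.0793,-0.3959,0.3239,25.8795,-16.0644,3.6748,3.7553
29,-1.8562,-0.3517,0.5581,-2.3220,-3.5194,1.9344,1.8234,2.2297,0.0788,-0.4204,0.3044,29.7108,-18.7441,4.1942,3.7268
30,-1.9242,-0.3157,0.5946,-2.2763,-3.2741,1.6778,1.8372,2.3468,0.0781,-0.4432,0.2855,32.4351,-20.6981,4.4709,3.6061
31,-1.9864,-0.2847,0.6311,-2.2293,-2.9436,1.4434,1.8296,2.3579,0.0777,-0.4639,0.2674,34.0244,-21.8955,4.5071,3.4136
32,-2.0416,-0.2583,0.6672,-2.1829,-2.5679,1.2265,1.8053,2.2872,0.0777,-0.4825,0.2503,34.6116,-22.4111,4.3387,3.1815
33,-2.0892,-0.2360,0.7027,-2.1385,-2.1808,1.0242,1.7689,2.1606,0.0783,-0.4988,0.2346,34.4008,-22.3706,4.0158,2.9411
34,-2.1292,-0.2177,0.7374,-2.0969,-1.8065,0.8358,1.7250,2.0025,0.0798,-0.5128,0.2203,33.6075,-21.9125,3.5903,2.7153
35,-2.1620,-0.2030,0.7712,-2.0586,-1.4603,0.6619,1.6773,1.8333,0.0821,-0.5245,0.2076,32.4268,-21.1670,3.1076,2.5165
36,-2.1883,-0.1916,0.8040,-2.0236,-1.1499,0.5038,1.6283,1.6685,0.0853,-0.5342,0.1967,31.0191,-20.2446,2.6033,2.3479
37,-2.2087,-0.1832,0.8359,-1.9918,-0.8780,0.3626,1.5797,1.5184,0.0895,-0.5419,0.1875,29.5082,-19.2331,2.1034,2.2074
38,-2.2240,-0.1774,0.8668,-1.9627,-0.6438,0.2390,1.5321,1.3884,0.0946,-0.5479,0.1800,27.9846,-18.1986,1.6252,2.0905
39,-2.2350,-0.1739,0.8968,-1.9361,-0.4447,0.1330,1.4858,1.2804,0.1005,-0.5525,0.1740,26.5107,-17.1881,1.1791,1.9920
40,-2.2423,-0.1724,0.9259,-1.9114,-0.2774,0.0443,1.4404,1.1937,0.1072,-0.5558,0.1694,25.1274,-16.2335,0.7707,1.9078
41,-2.2465,-0.1723,0.9542,-1.8882,-0.1291,-0.0149,1.3993,1.1226,0.1145,-0.5582,0.1662,23.8577,-15.3657,0.3983,1.8367
42,-2.2480,-0.1733,0.9816,-1.8663,-0.0106,-0.0666,1.3558,1.0691,0.1222,-0.5596,0.1640,22.7190,-14.5796,0.0674,1.7729
43,-2.2476,-0.1755,1.0081,-1.8453,0.0570,-0.1457,1.3012,1.0381,0.1304,-0.5604,0.1627,,,,


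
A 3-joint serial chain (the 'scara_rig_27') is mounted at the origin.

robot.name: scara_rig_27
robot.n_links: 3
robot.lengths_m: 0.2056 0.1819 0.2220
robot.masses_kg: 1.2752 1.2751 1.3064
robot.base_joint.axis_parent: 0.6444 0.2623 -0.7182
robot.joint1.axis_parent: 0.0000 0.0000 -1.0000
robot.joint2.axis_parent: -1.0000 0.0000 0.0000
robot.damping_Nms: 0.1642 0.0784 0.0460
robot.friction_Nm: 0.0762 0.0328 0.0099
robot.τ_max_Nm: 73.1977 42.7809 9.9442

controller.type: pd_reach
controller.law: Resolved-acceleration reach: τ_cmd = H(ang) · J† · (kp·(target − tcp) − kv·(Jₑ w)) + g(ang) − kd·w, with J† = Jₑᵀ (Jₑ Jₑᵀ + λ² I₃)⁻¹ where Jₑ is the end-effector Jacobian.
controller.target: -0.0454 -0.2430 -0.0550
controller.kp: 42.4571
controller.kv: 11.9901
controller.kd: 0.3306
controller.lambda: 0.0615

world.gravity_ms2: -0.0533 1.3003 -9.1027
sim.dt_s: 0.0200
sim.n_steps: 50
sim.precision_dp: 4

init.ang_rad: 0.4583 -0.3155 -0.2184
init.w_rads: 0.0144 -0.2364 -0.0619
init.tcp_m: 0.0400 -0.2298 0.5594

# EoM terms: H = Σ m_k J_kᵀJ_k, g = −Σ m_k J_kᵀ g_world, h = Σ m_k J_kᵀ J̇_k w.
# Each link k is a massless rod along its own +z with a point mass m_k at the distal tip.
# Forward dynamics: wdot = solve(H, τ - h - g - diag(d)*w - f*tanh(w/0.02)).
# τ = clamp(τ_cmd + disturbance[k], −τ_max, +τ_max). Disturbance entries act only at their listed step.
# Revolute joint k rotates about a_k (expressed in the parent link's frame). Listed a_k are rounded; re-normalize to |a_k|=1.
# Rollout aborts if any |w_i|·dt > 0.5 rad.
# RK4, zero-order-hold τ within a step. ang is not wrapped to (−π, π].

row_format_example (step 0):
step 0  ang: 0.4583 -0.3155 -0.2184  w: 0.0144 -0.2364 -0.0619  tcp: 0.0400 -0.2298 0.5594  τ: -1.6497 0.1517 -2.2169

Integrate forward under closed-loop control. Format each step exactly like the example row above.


step 1  ang: 0.4497 -0.3116 -0.2461  w: -0.8565 0.4446 -2.6751  tcp: 0.0397 -0.2318 0.5577  τ: -3.4347 -0.0735 -0.6405
step 2  ang: 0.4264 -0.3079 -0.3161  w: -1.4722 0.1205 -4.3047  tcp: 0.0394 -0.2358 0.5530  τ: -4.4620 0.0761 0.2008
step 3  ang: 0.3919 -0.3020 -0.4137  w: -1.9622 0.4533 -5.4404  tcp: 0.0394 -0.2400 0.5457  τ: -4.3531 0.0281 0.6477
step 4  ang: 0.3495 -0.2913 -0.5294  w: -2.2761 0.6107 -6.1262  tcp: 0.0394 -0.2433 0.5359  τ: -3.3115 0.0911 0.8535
step 5  ang: 0.3029 -0.2777 -0.6547  w: -2.3842 0.7413 -6.4118  tcp: 0.0394 -0.2453 0.5236  τ: -1.9409 0.1831 0.9581
step 6  ang: 0.2560 -0.2620 -0.7828  w: -2.3121 0.8182 -6.4124  tcp: 0.0394 -0.2460 0.5092  τ: -0.7164 0.2812 1.0630
step 7  ang: 0.2118 -0.2453 -0.9092  w: -2.1131 0.8488 -6.2541  tcp: 0.0392 -0.2458 0.4931  τ: 0.1791 0.3609 1.2160
step 8  ang: 0.1724 -0.2284 -1.0317  w: -1.8346 0.8447 -6.0225  tcp: 0.0386 -0.2451 0.4756  τ: 0.7496 0.4106 1.4211
step 9  ang: 0.1390 -0.2118 -1.1493  w: -1.5087 0.8147 -5.7626  tcp: 0.0376 -0.2440 0.4570  τ: 1.0647 0.4296 1.6618
step 10  ang: 0.1124 -0.1960 -1.2617  w: -1.1556 0.7645 -5.4937  tcp: 0.0362 -0.2429 0.4376  τ: 1.1984 0.4230 1.9162
step 11  ang: 0.0930 -0.1814 -1.3686  w: -0.7881 0.6977 -5.2229  tcp: 0.0344 -0.2419 0.4175  τ: 1.2100 0.3980 2.1641
step 12  ang: 0.0810 -0.1682 -1.4702  w: -0.4147 0.6170 -4.9516  tcp: 0.0322 -0.2409 0.3971  τ: 1.1414 0.3621 2.3897
step 13  ang: 0.0765 -0.1568 -1.5664  w: -0.0418 0.5245 -4.6795  tcp: 0.0297 -0.2399 0.3765  τ: 1.0208 0.3217 2.5812
step 14  ang: 0.0792 -0.1473 -1.6573  w: 0.3133 0.4278 -4.4133  tcp: 0.0270 -0.2390 0.3560  τ: 0.8983 0.2802 2.7337
step 15  ang: 0.0890 -0.1398 -1.7428  w: 0.6586 0.3229 -4.1429  tcp: 0.0239 -0.2380 0.3358  τ: 0.7505 0.2431 2.8402
step 16  ang: 0.1055 -0.1345 -1.8229  w: 0.9920 0.2110 -3.8678  tcp: 0.0207 -0.2370 0.3161  τ: 0.5758 0.2129 2.8989
step 17  ang: 0.1285 -0.1314 -1.8974  w: 1.3084 0.0944 -3.5901  tcp: 0.0174 -0.2360 0.2971  τ: 0.3772 0.1904 2.9109
step 18  ang: 0.1576 -0.1307 -1.9665  w: 1.6030 -0.0203 -3.3116  tcp: 0.0139 -0.2350 0.2788  τ: 0.1557 0.1720 2.8789
step 19  ang: 0.1924 -0.1321 -2.0300  w: 1.8704 -0.1154 -3.0348  tcp: 0.0102 -0.2340 0.2614  τ: -0.0889 0.1436 2.8070
step 20  ang: 0.2322 -0.1353 -2.0880  w: 2.1109 -0.2157 -2.7611  tcp: 0.0065 -0.2332 0.2449  τ: -0.3563 0.1285 2.7001
step 21  ang: 0.2765 -0.1407 -2.1406  w: 2.3215 -0.3183 -2.4933  tcp: 0.0026 -0.2325 0.2293  τ: -0.6462 0.1243 2.5636
step 22  ang: 0.3247 -0.1480 -2.1879  w: 2.5001 -0.4201 -2.2338  tcp: -0.0013 -0.2321 0.2145  τ: -0.9571 0.1281 2.4037
step 23  ang: 0.3762 -0.1574 -2.2301  w: 2.6455 -0.5185 -1.9852  tcp: -0.0053 -0.2318 0.2007  τ: -1.2862 0.1376 2.2261
step 24  ang: 0.4302 -0.1687 -2.2676  w: 2.7570 -0.6110 -1.7496  tcp: -0.0093 -0.2318 0.1877  τ: -1.6291 0.1504 2.0369
step 25  ang: 0.4861 -0.1817 -2.3004  w: 2.8350 -0.6958 -1.5288  tcp: -0.0134 -0.2320 0.1754  τ: -1.9802 0.1647 1.8413
step 26  ang: 0.5432 -0.1963 -2.3290  w: 2.8802 -0.7710 -1.3241  tcp: -0.0175 -0.2324 0.1637  τ: -2.3331 0.1790 1.6442
step 27  ang: 0.6010 -0.2124 -2.3537  w: 2.8946 -0.8353 -1.1366  tcp: -0.0217 -0.2330 0.1527  τ: -2.6806 0.1921 1.4499
step 28  ang: 0.6587 -0.2296 -2.3748  w: 2.8803 -0.8883 -0.9666  tcp: -0.0260 -0.2337 0.1423  τ: -3.0160 0.2033 1.2619
step 29  ang: 0.7159 -0.2477 -2.3926  w: 2.8402 -0.9297 -0.8144  tcp: -0.0302 -0.2345 0.1324  τ: -3.3330 0.2122 1.0829
step 30  ang: 0.7720 -0.2666 -2.4076  w: 2.7776 -0.9599 -0.6797  tcp: -0.0345 -0.2353 0.1230  τ: -3.6264 0.2187 0.9151
step 31  ang: 0.8267 -0.2860 -2.4201  w: 2.6960 -0.9800 -0.5618  tcp: -0.0388 -0.2361 0.1140  τ: -3.8924 0.2232 0.7598
step 32  ang: 0.8797 -0.3057 -2.4303  w: 2.5989 -0.9910 -0.4600  tcp: -0.0431 -0.2369 0.1055  τ: -4.1285 0.2258 0.6177
step 33  ang: 0.9305 -0.3255 -2.4387  w: 2.4900 -0.9944 -0.3730  tcp: -0.0472 -0.2376 0.0974  τ: -4.3337 0.2271 0.4891
step 34  ang: 0.9791 -0.3453 -2.4455  w: 2.3726 -0.9915 -0.2998  tcp: -0.0513 -0.2382 0.0898  τ: -4.5080 0.2275 0.3736
step 35  ang: 1.0253 -0.3651 -2.4509  w: 2.2498 -0.9838 -0.2389  tcp: -0.0552 -0.2386 0.0826  τ: -4.6529 0.2273 0.2706
step 36  ang: 1.0691 -0.3846 -2.4552  w: 2.1243 -0.9724 -0.1888  tcp: -0.0590 -0.2390 0.0758  τ: -4.7703 0.2269 0.1793
step 37  ang: 1.1103 -0.4039 -2.4586  w: 1.9985 -0.9583 -0.1483  tcp: -0.0626 -0.2393 0.0694  τ: -4.8629 0.2264 0.0986
step 38  ang: 1.1490 -0.4229 -2.4613  w: 1.8744 -0.9425 -0.1158  tcp: -0.0660 -0.2394 0.0634  τ: -4.9335 0.2259 0.0273
step 39  ang: 1.1852 -0.4416 -2.4633  w: 1.7534 -0.9256 -0.0901  tcp: -0.0691 -0.2395 0.0577  τ: -4.9852 0.2256 -0.0356
step 40  ang: 1.2191 -0.4599 -2.4650  w: 1.6369 -0.9081 -0.0701  tcp: -0.0720 -0.2395 0.0525  τ: -5.0209 0.2254 -0.0913
step 41  ang: 1.2507 -0.4779 -2.4662  w: 1.5256 -0.8904 -0.0547  tcp: -0.0747 -0.2394 0.0475  τ: -5.0435 0.2252 -0.1408
step 42  ang: 1.2802 -0.4956 -2.4672  w: 1.4201 -0.8728 -0.0429  tcp: -0.0771 -0.2393 0.0429  τ: -5.0554 0.2249 -0.1850
step 43  ang: 1.3076 -0.5128 -2.4680  w: 1.3209 -0.8554 -0.0340  tcp: -0.0793 -0.2391 0.0386  τ: -5.0589 0.2246 -0.2246
step 44  ang: 1.3331 -0.5298 -2.4686  w: 1.2281 -0.8385 -0.0275  tcp: -0.0813 -0.2390 0.0346  τ: -5.0560 0.2240 -0.2603
step 45  ang: 1.3568 -0.5464 -2.4692  w: 1.1416 -0.8219 -0.0227  tcp: -0.0830 -0.2387 0.0308  τ: -5.0483 0.2232 -0.2927
step 46  ang: 1.3788 -0.5627 -2.4696  w: 1.0614 -0.8058 -0.0192  tcp: -0.0846 -0.2385 0.0273  τ: -5.0373 0.2219 -0.3223
step 47  ang: 1.3993 -0.5786 -2.4700  w: 0.9872 -0.7902 -0.0167  tcp: -0.0859 -0.2383 0.0240  τ: -5.0240 0.2202 -0.3495
step 48  ang: 1.4183 -0.5943 -2.4703  w: 0.9189 -0.7749 -0.0148  tcp: -0.0871 -0.2381 0.0209  τ: -5.0094 0.2181 -0.3748
step 49  ang: 1.4361 -0.6096 -2.4706  w: 0.8560 -0.7601 -0.0133  tcp: -0.0881 -0.2379 0.0181  τ: -4.9941 0.2154 -0.3985
step 50  ang: 1.4526 -0.6247 -2.4708  w: 0.7982 -0.7457 -0.0120  tcp: -0.0890 -0.2377 0.0154
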